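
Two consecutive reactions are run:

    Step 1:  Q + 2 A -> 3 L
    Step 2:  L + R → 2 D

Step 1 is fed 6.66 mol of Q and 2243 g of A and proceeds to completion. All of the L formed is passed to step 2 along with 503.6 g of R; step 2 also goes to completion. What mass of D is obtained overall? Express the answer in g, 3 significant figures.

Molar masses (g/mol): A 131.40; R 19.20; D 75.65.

3020 g

Step 1:
n(Q) = 6.660 mol
n(A) = 2243 / 131.40 = 17.07 mol
n/ν for Q = 6.660/1 = 6.660
n/ν for A = 17.07/2 = 8.535
Smallest n/ν is Q → limiting reagent.
n(L) produced = (3/1) × 6.660 = 19.98 mol
Step 2:
n(L) available = 19.98 mol
n(R) = 503.6 / 19.20 = 26.23 mol
n/ν for L = 19.98/1 = 19.98
n/ν for R = 26.23/1 = 26.23
Smallest n/ν is L → limiting reagent.
n(D) = (2/1) × 19.98 = 39.96 mol
mass = 39.96 × 75.65 = 3023 g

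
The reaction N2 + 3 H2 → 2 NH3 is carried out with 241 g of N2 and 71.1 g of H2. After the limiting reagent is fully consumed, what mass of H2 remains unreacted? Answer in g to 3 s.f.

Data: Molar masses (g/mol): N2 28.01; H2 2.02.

n(N2) = 241.0 / 28.01 = 8.604 mol
n(H2) = 71.10 / 2.02 = 35.20 mol
n/ν for N2 = 8.604/1 = 8.604
n/ν for H2 = 35.20/3 = 11.73
Smallest n/ν is N2 → limiting reagent.
H2 consumed = (3/1) × 8.604 = 25.81 mol
H2 remaining = 35.20 − 25.81 = 9.390 mol
mass = 9.390 × 2.02 = 18.97 g

19.0 g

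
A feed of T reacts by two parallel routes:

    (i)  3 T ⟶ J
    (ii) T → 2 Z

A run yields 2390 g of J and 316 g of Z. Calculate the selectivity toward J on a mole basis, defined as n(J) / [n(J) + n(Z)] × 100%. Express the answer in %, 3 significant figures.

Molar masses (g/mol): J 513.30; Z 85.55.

55.8 %

n(J) = 2390 / 513.30 = 4.656 mol
n(Z) = 316 / 85.55 = 3.694 mol
selectivity = 4.656/(4.656+3.694) × 100 = 55.76 %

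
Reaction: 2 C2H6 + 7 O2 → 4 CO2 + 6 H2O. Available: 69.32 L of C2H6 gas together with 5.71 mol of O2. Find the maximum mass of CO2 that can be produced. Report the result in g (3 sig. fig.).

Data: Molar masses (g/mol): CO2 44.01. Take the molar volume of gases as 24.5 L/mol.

n(C2H6) = 69.32 / 24.5 = 2.829 mol
n(O2) = 5.710 mol
n/ν for C2H6 = 2.829/2 = 1.415
n/ν for O2 = 5.710/7 = 0.8157
Smallest n/ν is O2 → limiting reagent.
n(CO2) = (4/7) × 5.710 = 3.263 mol
mass = 3.263 × 44.01 = 143.6 g

144 g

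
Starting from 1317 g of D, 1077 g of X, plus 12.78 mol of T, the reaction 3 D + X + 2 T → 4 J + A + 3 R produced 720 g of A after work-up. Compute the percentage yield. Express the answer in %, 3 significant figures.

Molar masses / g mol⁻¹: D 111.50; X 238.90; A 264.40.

n(D) = 1317 / 111.50 = 11.81 mol
n(X) = 1077 / 238.90 = 4.508 mol
n(T) = 12.78 mol
n/ν for D = 11.81/3 = 3.937
n/ν for X = 4.508/1 = 4.508
n/ν for T = 12.78/2 = 6.390
Smallest n/ν is D → limiting reagent.
theoretical n(A) = (1/3) × 11.81 = 3.937 mol → 1041 g
% yield = 720 / 1041 × 100 = 69.16 %

69.2 %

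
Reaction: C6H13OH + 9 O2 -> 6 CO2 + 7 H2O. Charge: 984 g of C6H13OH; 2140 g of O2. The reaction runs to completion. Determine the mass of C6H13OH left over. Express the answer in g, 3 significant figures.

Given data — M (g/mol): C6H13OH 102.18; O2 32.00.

225 g

n(C6H13OH) = 984.0 / 102.18 = 9.630 mol
n(O2) = 2140 / 32.00 = 66.88 mol
n/ν → C6H13OH: 9.630, O2: 7.431; O2 is limiting.
C6H13OH consumed = (1/9) × 66.88 = 7.431 mol
C6H13OH remaining = 9.630 − 7.431 = 2.199 mol
mass = 2.199 × 102.18 = 224.7 g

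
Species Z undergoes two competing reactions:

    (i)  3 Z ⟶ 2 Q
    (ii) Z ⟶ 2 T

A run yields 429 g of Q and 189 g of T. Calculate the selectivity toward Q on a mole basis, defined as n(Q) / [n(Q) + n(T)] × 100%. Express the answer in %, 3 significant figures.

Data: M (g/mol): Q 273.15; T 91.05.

43.1 %

n(Q) = 429 / 273.15 = 1.571 mol
n(T) = 189 / 91.05 = 2.076 mol
selectivity = 1.571/(1.571+2.076) × 100 = 43.08 %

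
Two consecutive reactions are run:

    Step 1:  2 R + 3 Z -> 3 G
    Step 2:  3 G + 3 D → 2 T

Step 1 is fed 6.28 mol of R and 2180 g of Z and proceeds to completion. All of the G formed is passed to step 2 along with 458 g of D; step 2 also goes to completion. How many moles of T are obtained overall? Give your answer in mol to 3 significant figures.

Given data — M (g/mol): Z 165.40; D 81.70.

Step 1:
n(R) = 6.280 mol
n(Z) = 2180 / 165.40 = 13.18 mol
n/ν for R = 6.280/2 = 3.140
n/ν for Z = 13.18/3 = 4.393
Smallest n/ν is R → limiting reagent.
n(G) produced = (3/2) × 6.280 = 9.420 mol
Step 2:
n(G) available = 9.420 mol
n(D) = 458.0 / 81.70 = 5.606 mol
n/ν for G = 9.420/3 = 3.140
n/ν for D = 5.606/3 = 1.869
Smallest n/ν is D → limiting reagent.
n(T) = (2/3) × 5.606 = 3.737 mol

3.74 mol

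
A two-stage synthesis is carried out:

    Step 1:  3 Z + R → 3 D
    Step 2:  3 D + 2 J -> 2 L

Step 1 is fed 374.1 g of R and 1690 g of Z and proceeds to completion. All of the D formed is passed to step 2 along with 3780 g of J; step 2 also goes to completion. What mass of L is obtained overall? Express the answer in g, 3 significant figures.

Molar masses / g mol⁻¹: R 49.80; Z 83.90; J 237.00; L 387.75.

Step 1:
n(R) = 374.1 / 49.80 = 7.512 mol
n(Z) = 1690 / 83.90 = 20.14 mol
n/ν for R = 7.512/1 = 7.512
n/ν for Z = 20.14/3 = 6.713
Smallest n/ν is Z → limiting reagent.
n(D) produced = (3/3) × 20.14 = 20.14 mol
Step 2:
n(D) available = 20.14 mol
n(J) = 3780 / 237.00 = 15.95 mol
n/ν for D = 20.14/3 = 6.713
n/ν for J = 15.95/2 = 7.975
Smallest n/ν is D → limiting reagent.
n(L) = (2/3) × 20.14 = 13.43 mol
mass = 13.43 × 387.75 = 5207 g

5210 g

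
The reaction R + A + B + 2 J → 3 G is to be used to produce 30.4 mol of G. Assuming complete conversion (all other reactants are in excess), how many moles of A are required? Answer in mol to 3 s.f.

10.1 mol

n(G) = 30.40 mol
n(A) = (1/3) × 30.40 = 10.13 mol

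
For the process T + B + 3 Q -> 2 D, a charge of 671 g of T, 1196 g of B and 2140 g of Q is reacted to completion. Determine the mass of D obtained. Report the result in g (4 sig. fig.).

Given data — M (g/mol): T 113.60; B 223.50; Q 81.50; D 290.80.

n(T) = 671.0 / 113.60 = 5.907 mol
n(B) = 1196 / 223.50 = 5.351 mol
n(Q) = 2140 / 81.50 = 26.26 mol
n/ν → T: 5.907, B: 5.351, Q: 8.753; B is limiting.
n(D) = (2/1) × 5.351 = 10.70 mol
mass = 10.70 × 290.80 = 3112 g

3112 g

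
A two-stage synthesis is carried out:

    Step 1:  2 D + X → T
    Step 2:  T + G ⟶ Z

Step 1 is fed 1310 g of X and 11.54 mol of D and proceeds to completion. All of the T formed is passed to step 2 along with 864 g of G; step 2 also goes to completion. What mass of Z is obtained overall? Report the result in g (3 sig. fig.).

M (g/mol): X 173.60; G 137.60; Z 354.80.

Step 1:
n(X) = 1310 / 173.60 = 7.546 mol
n(D) = 11.54 mol
n/ν for X = 7.546/1 = 7.546
n/ν for D = 11.54/2 = 5.770
Smallest n/ν is D → limiting reagent.
n(T) produced = (1/2) × 11.54 = 5.770 mol
Step 2:
n(T) available = 5.770 mol
n(G) = 864.0 / 137.60 = 6.279 mol
n/ν for T = 5.770/1 = 5.770
n/ν for G = 6.279/1 = 6.279
Smallest n/ν is T → limiting reagent.
n(Z) = (1/1) × 5.770 = 5.770 mol
mass = 5.770 × 354.80 = 2047 g

2050 g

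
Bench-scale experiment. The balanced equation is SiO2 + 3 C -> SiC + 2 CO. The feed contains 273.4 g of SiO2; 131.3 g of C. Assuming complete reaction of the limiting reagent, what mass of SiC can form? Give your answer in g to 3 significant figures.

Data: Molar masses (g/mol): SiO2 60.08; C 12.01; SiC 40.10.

146 g

n(SiO2) = 273.4 / 60.08 = 4.551 mol
n(C) = 131.3 / 12.01 = 10.93 mol
n/ν for SiO2 = 4.551/1 = 4.551
n/ν for C = 10.93/3 = 3.643
Smallest n/ν is C → limiting reagent.
n(SiC) = (1/3) × 10.93 = 3.643 mol
mass = 3.643 × 40.10 = 146.1 g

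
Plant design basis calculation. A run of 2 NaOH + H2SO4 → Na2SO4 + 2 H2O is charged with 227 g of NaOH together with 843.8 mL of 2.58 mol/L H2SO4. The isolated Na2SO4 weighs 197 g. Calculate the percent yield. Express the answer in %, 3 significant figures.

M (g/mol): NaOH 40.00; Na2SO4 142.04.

n(NaOH) = 227.0 / 40.00 = 5.675 mol
n(H2SO4) = 2.58 × 843.8/1000 = 2.177 mol
n/ν for NaOH = 5.675/2 = 2.838
n/ν for H2SO4 = 2.177/1 = 2.177
Smallest n/ν is H2SO4 → limiting reagent.
theoretical n(Na2SO4) = (1/1) × 2.177 = 2.177 mol → 309.2 g
% yield = 197 / 309.2 × 100 = 63.71 %

63.7 %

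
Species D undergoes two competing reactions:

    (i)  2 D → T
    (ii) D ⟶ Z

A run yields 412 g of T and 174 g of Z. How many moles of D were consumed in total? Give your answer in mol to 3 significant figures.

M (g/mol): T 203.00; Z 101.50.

n(T) = 412 / 203.00 = 2.030 mol
n(Z) = 174 / 101.50 = 1.714 mol
n(D) via (i) = (2/1)×2.030 = 4.060 mol
n(D) via (ii) = (1/1)×1.714 = 1.714 mol
total n(D) = 4.060 + 1.714 = 5.774 mol

5.77 mol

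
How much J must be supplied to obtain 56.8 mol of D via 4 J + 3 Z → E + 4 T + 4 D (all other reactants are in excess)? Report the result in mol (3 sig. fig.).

56.8 mol

n(D) = 56.80 mol
n(J) = (4/4) × 56.80 = 56.80 mol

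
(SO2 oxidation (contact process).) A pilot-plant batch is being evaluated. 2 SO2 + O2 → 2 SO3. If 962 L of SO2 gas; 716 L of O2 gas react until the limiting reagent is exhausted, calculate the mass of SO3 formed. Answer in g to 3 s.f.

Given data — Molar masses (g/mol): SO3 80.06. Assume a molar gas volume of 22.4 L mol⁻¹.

3440 g

n(SO2) = 962.0 / 22.4 = 42.95 mol
n(O2) = 716.0 / 22.4 = 31.96 mol
n/ν for SO2 = 42.95/2 = 21.48
n/ν for O2 = 31.96/1 = 31.96
Smallest n/ν is SO2 → limiting reagent.
n(SO3) = (2/2) × 42.95 = 42.95 mol
mass = 42.95 × 80.06 = 3439 g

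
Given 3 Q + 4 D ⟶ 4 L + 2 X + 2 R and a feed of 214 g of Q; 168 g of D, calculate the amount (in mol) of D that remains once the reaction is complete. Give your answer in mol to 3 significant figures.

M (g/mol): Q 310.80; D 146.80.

0.226 mol

n(Q) = 214.0 / 310.80 = 0.6885 mol
n(D) = 168.0 / 146.80 = 1.144 mol
n/ν for Q = 0.6885/3 = 0.2295
n/ν for D = 1.144/4 = 0.2860
Smallest n/ν is Q → limiting reagent.
D consumed = (4/3) × 0.6885 = 0.9180 mol
D remaining = 1.144 − 0.9180 = 0.2260 mol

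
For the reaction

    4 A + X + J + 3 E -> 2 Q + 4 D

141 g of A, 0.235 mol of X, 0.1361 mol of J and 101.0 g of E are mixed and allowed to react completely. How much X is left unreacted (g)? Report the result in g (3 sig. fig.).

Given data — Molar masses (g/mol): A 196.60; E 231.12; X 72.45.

7.17 g

n(A) = 141.0 / 196.60 = 0.7172 mol
n(X) = 0.2350 mol
n(J) = 0.1361 mol
n(E) = 101.0 / 231.12 = 0.4370 mol
n/ν for A = 0.7172/4 = 0.1793
n/ν for X = 0.2350/1 = 0.2350
n/ν for J = 0.1361/1 = 0.1361
n/ν for E = 0.4370/3 = 0.1457
Smallest n/ν is J → limiting reagent.
X consumed = (1/1) × 0.1361 = 0.1361 mol
X remaining = 0.2350 − 0.1361 = 0.09890 mol
mass = 0.09890 × 72.45 = 7.165 g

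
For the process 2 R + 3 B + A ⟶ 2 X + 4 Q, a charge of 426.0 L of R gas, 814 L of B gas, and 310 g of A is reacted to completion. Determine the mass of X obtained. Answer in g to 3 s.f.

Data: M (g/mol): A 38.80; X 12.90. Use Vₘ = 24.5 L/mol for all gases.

206 g

n(R) = 426.0 / 24.5 = 17.39 mol
n(B) = 814.0 / 24.5 = 33.22 mol
n(A) = 310.0 / 38.80 = 7.990 mol
n/ν for R = 17.39/2 = 8.695
n/ν for B = 33.22/3 = 11.07
n/ν for A = 7.990/1 = 7.990
Smallest n/ν is A → limiting reagent.
n(X) = (2/1) × 7.990 = 15.98 mol
mass = 15.98 × 12.90 = 206.1 g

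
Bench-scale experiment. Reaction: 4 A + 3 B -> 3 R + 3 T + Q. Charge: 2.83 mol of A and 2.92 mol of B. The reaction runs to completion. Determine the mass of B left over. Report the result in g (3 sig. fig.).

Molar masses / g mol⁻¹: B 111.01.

88.5 g

n(A) = 2.830 mol
n(B) = 2.920 mol
n/ν for A = 2.830/4 = 0.7075
n/ν for B = 2.920/3 = 0.9733
Smallest n/ν is A → limiting reagent.
B consumed = (3/4) × 2.830 = 2.123 mol
B remaining = 2.920 − 2.123 = 0.7970 mol
mass = 0.7970 × 111.01 = 88.47 g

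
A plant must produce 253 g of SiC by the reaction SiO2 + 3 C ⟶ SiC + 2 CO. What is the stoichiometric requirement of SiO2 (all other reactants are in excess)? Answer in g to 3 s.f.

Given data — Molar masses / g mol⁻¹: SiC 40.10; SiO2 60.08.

n(SiC) = 253 / 40.10 = 6.309 mol
n(SiO2) = (1/1) × 6.309 = 6.309 mol
mass = 6.309 × 60.08 = 379.0 g

379 g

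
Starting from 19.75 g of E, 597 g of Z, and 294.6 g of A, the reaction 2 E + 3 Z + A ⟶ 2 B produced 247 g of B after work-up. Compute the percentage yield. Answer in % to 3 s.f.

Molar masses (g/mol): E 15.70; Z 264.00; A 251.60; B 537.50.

36.5 %

n(E) = 19.75 / 15.70 = 1.258 mol
n(Z) = 597.0 / 264.00 = 2.261 mol
n(A) = 294.6 / 251.60 = 1.171 mol
n/ν → E: 0.6290, Z: 0.7537, A: 1.171; E is limiting.
theoretical n(B) = (2/2) × 1.258 = 1.258 mol → 676.2 g
% yield = 247 / 676.2 × 100 = 36.53 %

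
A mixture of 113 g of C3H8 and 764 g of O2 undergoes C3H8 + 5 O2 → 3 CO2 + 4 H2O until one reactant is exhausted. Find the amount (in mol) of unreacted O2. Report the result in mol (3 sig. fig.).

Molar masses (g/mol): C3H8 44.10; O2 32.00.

11.1 mol

n(C3H8) = 113.0 / 44.10 = 2.562 mol
n(O2) = 764.0 / 32.00 = 23.88 mol
n/ν for C3H8 = 2.562/1 = 2.562
n/ν for O2 = 23.88/5 = 4.776
Smallest n/ν is C3H8 → limiting reagent.
O2 consumed = (5/1) × 2.562 = 12.81 mol
O2 remaining = 23.88 − 12.81 = 11.07 mol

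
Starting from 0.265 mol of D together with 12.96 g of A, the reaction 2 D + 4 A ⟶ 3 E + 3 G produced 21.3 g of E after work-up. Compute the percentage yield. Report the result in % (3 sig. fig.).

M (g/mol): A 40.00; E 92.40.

n(D) = 0.2650 mol
n(A) = 12.96 / 40.00 = 0.3240 mol
n/ν → D: 0.1325, A: 0.08100; A is limiting.
theoretical n(E) = (3/4) × 0.3240 = 0.2430 mol → 22.45 g
% yield = 21.3 / 22.45 × 100 = 94.88 %

94.9 %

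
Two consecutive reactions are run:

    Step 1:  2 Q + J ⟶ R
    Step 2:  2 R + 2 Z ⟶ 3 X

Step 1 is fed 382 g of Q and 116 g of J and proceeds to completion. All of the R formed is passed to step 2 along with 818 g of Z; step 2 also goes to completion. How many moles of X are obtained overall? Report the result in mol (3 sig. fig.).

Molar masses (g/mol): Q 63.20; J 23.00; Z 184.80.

Step 1:
n(Q) = 382.0 / 63.20 = 6.044 mol
n(J) = 116.0 / 23.00 = 5.043 mol
n/ν → Q: 3.022, J: 5.043; Q is limiting.
n(R) produced = (1/2) × 6.044 = 3.022 mol
Step 2:
n(R) available = 3.022 mol
n(Z) = 818.0 / 184.80 = 4.426 mol
n/ν → R: 1.511, Z: 2.213; R is limiting.
n(X) = (3/2) × 3.022 = 4.533 mol

4.53 mol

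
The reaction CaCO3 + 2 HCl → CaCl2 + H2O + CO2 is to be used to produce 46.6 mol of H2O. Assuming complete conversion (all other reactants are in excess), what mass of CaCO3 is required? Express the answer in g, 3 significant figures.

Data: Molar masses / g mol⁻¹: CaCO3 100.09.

n(H2O) = 46.60 mol
n(CaCO3) = (1/1) × 46.60 = 46.60 mol
mass = 46.60 × 100.09 = 4664 g

4660 g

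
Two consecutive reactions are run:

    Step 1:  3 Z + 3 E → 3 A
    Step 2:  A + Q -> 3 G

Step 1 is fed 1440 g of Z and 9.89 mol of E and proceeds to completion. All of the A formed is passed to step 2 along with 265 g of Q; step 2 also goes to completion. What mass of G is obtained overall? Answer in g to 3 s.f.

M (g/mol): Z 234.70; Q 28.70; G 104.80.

1930 g

Step 1:
n(Z) = 1440 / 234.70 = 6.135 mol
n(E) = 9.890 mol
n/ν for Z = 6.135/3 = 2.045
n/ν for E = 9.890/3 = 3.297
Smallest n/ν is Z → limiting reagent.
n(A) produced = (3/3) × 6.135 = 6.135 mol
Step 2:
n(A) available = 6.135 mol
n(Q) = 265.0 / 28.70 = 9.233 mol
n/ν for A = 6.135/1 = 6.135
n/ν for Q = 9.233/1 = 9.233
Smallest n/ν is A → limiting reagent.
n(G) = (3/1) × 6.135 = 18.41 mol
mass = 18.41 × 104.80 = 1929 g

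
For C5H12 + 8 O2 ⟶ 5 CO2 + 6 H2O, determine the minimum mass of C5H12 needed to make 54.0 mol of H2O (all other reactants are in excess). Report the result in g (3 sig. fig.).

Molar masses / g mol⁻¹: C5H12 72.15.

n(H2O) = 54.00 mol
n(C5H12) = (1/6) × 54.00 = 9.000 mol
mass = 9.000 × 72.15 = 649.4 g

649 g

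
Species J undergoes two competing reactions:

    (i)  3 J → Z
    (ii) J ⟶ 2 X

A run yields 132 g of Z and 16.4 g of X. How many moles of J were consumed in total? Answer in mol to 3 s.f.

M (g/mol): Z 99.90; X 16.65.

4.46 mol

n(Z) = 132 / 99.90 = 1.321 mol
n(X) = 16.4 / 16.65 = 0.9850 mol
n(J) via (i) = (3/1)×1.321 = 3.963 mol
n(J) via (ii) = (1/2)×0.9850 = 0.4925 mol
total n(J) = 3.963 + 0.4925 = 4.456 mol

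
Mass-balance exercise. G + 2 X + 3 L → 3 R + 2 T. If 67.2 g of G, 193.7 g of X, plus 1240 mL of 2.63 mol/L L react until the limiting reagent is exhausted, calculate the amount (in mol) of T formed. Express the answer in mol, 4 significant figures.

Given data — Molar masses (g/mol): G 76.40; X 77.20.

n(G) = 67.20 / 76.40 = 0.8796 mol
n(X) = 193.7 / 77.20 = 2.509 mol
n(L) = 2.63 × 1240/1000 = 3.261 mol
n/ν for G = 0.8796/1 = 0.8796
n/ν for X = 2.509/2 = 1.255
n/ν for L = 3.261/3 = 1.087
Smallest n/ν is G → limiting reagent.
n(T) = (2/1) × 0.8796 = 1.759 mol

1.759 mol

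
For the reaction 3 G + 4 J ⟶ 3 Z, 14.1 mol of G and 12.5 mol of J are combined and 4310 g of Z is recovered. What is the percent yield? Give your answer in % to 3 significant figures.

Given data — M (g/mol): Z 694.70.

66.2 %

n(G) = 14.10 mol
n(J) = 12.50 mol
n/ν for G = 14.10/3 = 4.700
n/ν for J = 12.50/4 = 3.125
Smallest n/ν is J → limiting reagent.
theoretical n(Z) = (3/4) × 12.50 = 9.375 mol → 6513 g
% yield = 4310 / 6513 × 100 = 66.18 %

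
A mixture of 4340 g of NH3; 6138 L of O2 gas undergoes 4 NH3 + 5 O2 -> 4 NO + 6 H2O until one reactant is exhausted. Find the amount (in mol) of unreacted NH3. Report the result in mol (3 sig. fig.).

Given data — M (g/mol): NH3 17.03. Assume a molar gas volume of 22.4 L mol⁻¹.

n(NH3) = 4340 / 17.03 = 254.8 mol
n(O2) = 6138 / 22.4 = 274.0 mol
n/ν for NH3 = 254.8/4 = 63.70
n/ν for O2 = 274.0/5 = 54.80
Smallest n/ν is O2 → limiting reagent.
NH3 consumed = (4/5) × 274.0 = 219.2 mol
NH3 remaining = 254.8 − 219.2 = 35.60 mol

35.6 mol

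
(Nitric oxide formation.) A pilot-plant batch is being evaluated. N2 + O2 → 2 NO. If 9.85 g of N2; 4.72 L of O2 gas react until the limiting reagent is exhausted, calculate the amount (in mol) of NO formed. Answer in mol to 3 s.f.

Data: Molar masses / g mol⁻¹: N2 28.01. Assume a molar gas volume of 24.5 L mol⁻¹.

0.385 mol

n(N2) = 9.850 / 28.01 = 0.3517 mol
n(O2) = 4.720 / 24.5 = 0.1927 mol
n/ν for N2 = 0.3517/1 = 0.3517
n/ν for O2 = 0.1927/1 = 0.1927
Smallest n/ν is O2 → limiting reagent.
n(NO) = (2/1) × 0.1927 = 0.3854 mol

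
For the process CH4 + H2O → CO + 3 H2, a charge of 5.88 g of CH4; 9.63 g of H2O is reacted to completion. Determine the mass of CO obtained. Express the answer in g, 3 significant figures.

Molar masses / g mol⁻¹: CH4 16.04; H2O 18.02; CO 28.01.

10.3 g

n(CH4) = 5.880 / 16.04 = 0.3666 mol
n(H2O) = 9.630 / 18.02 = 0.5344 mol
n/ν for CH4 = 0.3666/1 = 0.3666
n/ν for H2O = 0.5344/1 = 0.5344
Smallest n/ν is CH4 → limiting reagent.
n(CO) = (1/1) × 0.3666 = 0.3666 mol
mass = 0.3666 × 28.01 = 10.27 g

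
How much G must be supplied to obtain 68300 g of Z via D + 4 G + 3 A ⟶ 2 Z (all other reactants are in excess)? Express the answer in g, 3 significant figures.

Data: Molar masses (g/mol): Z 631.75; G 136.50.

n(Z) = 68300 / 631.75 = 108.1 mol
n(G) = (4/2) × 108.1 = 216.2 mol
mass = 216.2 × 136.50 = 29510 g

29500 g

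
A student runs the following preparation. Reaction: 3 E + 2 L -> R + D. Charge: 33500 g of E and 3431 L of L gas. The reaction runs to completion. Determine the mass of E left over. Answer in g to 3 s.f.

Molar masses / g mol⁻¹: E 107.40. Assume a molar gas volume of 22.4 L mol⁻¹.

8820 g

n(E) = 33500 / 107.40 = 311.9 mol
n(L) = 3431 / 22.4 = 153.2 mol
n/ν for E = 311.9/3 = 104.0
n/ν for L = 153.2/2 = 76.60
Smallest n/ν is L → limiting reagent.
E consumed = (3/2) × 153.2 = 229.8 mol
E remaining = 311.9 − 229.8 = 82.10 mol
mass = 82.10 × 107.40 = 8818 g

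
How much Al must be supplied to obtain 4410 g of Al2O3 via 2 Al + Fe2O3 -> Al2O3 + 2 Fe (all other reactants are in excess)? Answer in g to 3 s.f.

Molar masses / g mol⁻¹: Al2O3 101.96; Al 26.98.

2330 g

n(Al2O3) = 4410 / 101.96 = 43.25 mol
n(Al) = (2/1) × 43.25 = 86.50 mol
mass = 86.50 × 26.98 = 2334 g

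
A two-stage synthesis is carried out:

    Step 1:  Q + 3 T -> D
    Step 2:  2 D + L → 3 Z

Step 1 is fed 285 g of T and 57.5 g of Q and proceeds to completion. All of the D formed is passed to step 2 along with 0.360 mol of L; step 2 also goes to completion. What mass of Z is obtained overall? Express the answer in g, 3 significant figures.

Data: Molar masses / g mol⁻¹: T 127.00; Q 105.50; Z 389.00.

Step 1:
n(T) = 285.0 / 127.00 = 2.244 mol
n(Q) = 57.50 / 105.50 = 0.5450 mol
n/ν → T: 0.7480, Q: 0.5450; Q is limiting.
n(D) produced = (1/1) × 0.5450 = 0.5450 mol
Step 2:
n(D) available = 0.5450 mol
n(L) = 0.3600 mol
n/ν → D: 0.2725, L: 0.3600; D is limiting.
n(Z) = (3/2) × 0.5450 = 0.8175 mol
mass = 0.8175 × 389.00 = 318.0 g

318 g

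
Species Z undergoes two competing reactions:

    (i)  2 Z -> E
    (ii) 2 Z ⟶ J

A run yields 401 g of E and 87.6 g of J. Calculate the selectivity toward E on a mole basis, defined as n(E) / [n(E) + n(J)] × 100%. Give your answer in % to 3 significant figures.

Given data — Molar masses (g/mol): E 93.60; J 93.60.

n(E) = 401 / 93.60 = 4.284 mol
n(J) = 87.6 / 93.60 = 0.9359 mol
selectivity = 4.284/(4.284+0.9359) × 100 = 82.07 %

82.1 %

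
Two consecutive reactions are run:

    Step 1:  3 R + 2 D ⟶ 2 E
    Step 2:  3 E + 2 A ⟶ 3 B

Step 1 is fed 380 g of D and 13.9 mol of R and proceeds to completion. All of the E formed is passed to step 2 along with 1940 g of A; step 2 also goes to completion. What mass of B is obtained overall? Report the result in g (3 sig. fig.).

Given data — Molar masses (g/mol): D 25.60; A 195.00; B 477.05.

Step 1:
n(D) = 380.0 / 25.60 = 14.84 mol
n(R) = 13.90 mol
n/ν for D = 14.84/2 = 7.420
n/ν for R = 13.90/3 = 4.633
Smallest n/ν is R → limiting reagent.
n(E) produced = (2/3) × 13.90 = 9.267 mol
Step 2:
n(E) available = 9.267 mol
n(A) = 1940 / 195.00 = 9.949 mol
n/ν for E = 9.267/3 = 3.089
n/ν for A = 9.949/2 = 4.975
Smallest n/ν is E → limiting reagent.
n(B) = (3/3) × 9.267 = 9.267 mol
mass = 9.267 × 477.05 = 4421 g

4420 g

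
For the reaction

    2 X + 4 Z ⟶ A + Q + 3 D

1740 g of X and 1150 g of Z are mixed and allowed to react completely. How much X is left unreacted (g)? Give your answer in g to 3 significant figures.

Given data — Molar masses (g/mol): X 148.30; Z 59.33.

n(X) = 1740 / 148.30 = 11.73 mol
n(Z) = 1150 / 59.33 = 19.38 mol
n/ν for X = 11.73/2 = 5.865
n/ν for Z = 19.38/4 = 4.845
Smallest n/ν is Z → limiting reagent.
X consumed = (2/4) × 19.38 = 9.690 mol
X remaining = 11.73 − 9.690 = 2.040 mol
mass = 2.040 × 148.30 = 302.5 g

303 g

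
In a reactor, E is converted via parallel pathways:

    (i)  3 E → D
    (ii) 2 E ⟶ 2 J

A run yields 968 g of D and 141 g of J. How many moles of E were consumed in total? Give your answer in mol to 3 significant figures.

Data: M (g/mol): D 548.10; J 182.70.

n(D) = 968 / 548.10 = 1.766 mol
n(J) = 141 / 182.70 = 0.7718 mol
n(E) via (i) = (3/1)×1.766 = 5.298 mol
n(E) via (ii) = (2/2)×0.7718 = 0.7718 mol
total n(E) = 5.298 + 0.7718 = 6.070 mol

6.07 mol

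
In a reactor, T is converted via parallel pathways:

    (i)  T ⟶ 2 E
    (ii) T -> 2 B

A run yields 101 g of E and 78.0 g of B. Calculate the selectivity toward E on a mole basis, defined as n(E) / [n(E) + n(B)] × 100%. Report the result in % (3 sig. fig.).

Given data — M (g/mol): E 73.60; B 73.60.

n(E) = 101 / 73.60 = 1.372 mol
n(B) = 78.0 / 73.60 = 1.060 mol
selectivity = 1.372/(1.372+1.060) × 100 = 56.41 %

56.4 %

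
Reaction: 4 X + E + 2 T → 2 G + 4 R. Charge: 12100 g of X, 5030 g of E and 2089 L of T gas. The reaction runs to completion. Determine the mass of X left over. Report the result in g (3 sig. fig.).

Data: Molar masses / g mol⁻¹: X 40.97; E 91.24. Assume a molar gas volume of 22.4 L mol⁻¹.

4460 g

n(X) = 12100 / 40.97 = 295.3 mol
n(E) = 5030 / 91.24 = 55.13 mol
n(T) = 2089 / 22.4 = 93.26 mol
n/ν → X: 73.83, E: 55.13, T: 46.63; T is limiting.
X consumed = (4/2) × 93.26 = 186.5 mol
X remaining = 295.3 − 186.5 = 108.8 mol
mass = 108.8 × 40.97 = 4458 g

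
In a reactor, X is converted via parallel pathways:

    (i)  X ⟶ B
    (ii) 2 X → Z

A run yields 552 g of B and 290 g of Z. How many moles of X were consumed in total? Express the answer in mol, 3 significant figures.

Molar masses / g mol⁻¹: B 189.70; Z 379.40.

n(B) = 552 / 189.70 = 2.910 mol
n(Z) = 290 / 379.40 = 0.7644 mol
n(X) via (i) = (1/1)×2.910 = 2.910 mol
n(X) via (ii) = (2/1)×0.7644 = 1.529 mol
total n(X) = 2.910 + 1.529 = 4.439 mol

4.44 mol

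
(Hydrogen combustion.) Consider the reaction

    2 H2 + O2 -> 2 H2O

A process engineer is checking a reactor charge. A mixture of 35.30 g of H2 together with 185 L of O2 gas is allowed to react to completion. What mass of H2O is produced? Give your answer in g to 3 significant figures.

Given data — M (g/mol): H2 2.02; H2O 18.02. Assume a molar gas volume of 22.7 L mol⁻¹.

294 g

n(H2) = 35.30 / 2.02 = 17.48 mol
n(O2) = 185.0 / 22.7 = 8.150 mol
n/ν for H2 = 17.48/2 = 8.740
n/ν for O2 = 8.150/1 = 8.150
Smallest n/ν is O2 → limiting reagent.
n(H2O) = (2/1) × 8.150 = 16.30 mol
mass = 16.30 × 18.02 = 293.7 g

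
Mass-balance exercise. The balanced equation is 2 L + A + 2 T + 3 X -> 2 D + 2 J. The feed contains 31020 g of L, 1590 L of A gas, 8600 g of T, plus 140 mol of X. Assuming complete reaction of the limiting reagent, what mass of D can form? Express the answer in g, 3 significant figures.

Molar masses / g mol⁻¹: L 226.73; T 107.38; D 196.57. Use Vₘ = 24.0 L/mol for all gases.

n(L) = 31020 / 226.73 = 136.8 mol
n(A) = 1590 / 24.0 = 66.25 mol
n(T) = 8600 / 107.38 = 80.09 mol
n(X) = 140.0 mol
n/ν for L = 136.8/2 = 68.40
n/ν for A = 66.25/1 = 66.25
n/ν for T = 80.09/2 = 40.05
n/ν for X = 140.0/3 = 46.67
Smallest n/ν is T → limiting reagent.
n(D) = (2/2) × 80.09 = 80.09 mol
mass = 80.09 × 196.57 = 15740 g

15700 g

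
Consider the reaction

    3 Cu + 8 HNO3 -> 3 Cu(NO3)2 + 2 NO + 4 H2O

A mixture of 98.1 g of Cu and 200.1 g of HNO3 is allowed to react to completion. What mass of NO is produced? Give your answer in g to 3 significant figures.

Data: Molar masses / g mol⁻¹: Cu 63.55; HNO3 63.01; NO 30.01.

n(Cu) = 98.10 / 63.55 = 1.544 mol
n(HNO3) = 200.1 / 63.01 = 3.176 mol
n/ν for Cu = 1.544/3 = 0.5147
n/ν for HNO3 = 3.176/8 = 0.3970
Smallest n/ν is HNO3 → limiting reagent.
n(NO) = (2/8) × 3.176 = 0.7940 mol
mass = 0.7940 × 30.01 = 23.83 g

23.8 g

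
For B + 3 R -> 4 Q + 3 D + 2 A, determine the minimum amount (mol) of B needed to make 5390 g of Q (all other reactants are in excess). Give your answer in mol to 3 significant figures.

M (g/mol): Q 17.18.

78.4 mol

n(Q) = 5390 / 17.18 = 313.7 mol
n(B) = (1/4) × 313.7 = 78.43 mol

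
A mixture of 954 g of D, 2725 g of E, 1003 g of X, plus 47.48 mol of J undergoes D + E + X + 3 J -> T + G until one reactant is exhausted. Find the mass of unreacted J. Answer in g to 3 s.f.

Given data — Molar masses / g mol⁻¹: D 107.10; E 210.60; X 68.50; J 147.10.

3050 g

n(D) = 954.0 / 107.10 = 8.908 mol
n(E) = 2725 / 210.60 = 12.94 mol
n(X) = 1003 / 68.50 = 14.64 mol
n(J) = 47.48 mol
n/ν for D = 8.908/1 = 8.908
n/ν for E = 12.94/1 = 12.94
n/ν for X = 14.64/1 = 14.64
n/ν for J = 47.48/3 = 15.83
Smallest n/ν is D → limiting reagent.
J consumed = (3/1) × 8.908 = 26.72 mol
J remaining = 47.48 − 26.72 = 20.76 mol
mass = 20.76 × 147.10 = 3054 g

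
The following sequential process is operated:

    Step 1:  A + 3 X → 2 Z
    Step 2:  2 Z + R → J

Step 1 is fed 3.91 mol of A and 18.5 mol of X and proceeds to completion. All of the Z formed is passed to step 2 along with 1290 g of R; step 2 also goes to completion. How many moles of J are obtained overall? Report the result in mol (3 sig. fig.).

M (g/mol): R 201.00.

3.91 mol

Step 1:
n(A) = 3.910 mol
n(X) = 18.50 mol
n/ν → A: 3.910, X: 6.167; A is limiting.
n(Z) produced = (2/1) × 3.910 = 7.820 mol
Step 2:
n(Z) available = 7.820 mol
n(R) = 1290 / 201.00 = 6.418 mol
n/ν → Z: 3.910, R: 6.418; Z is limiting.
n(J) = (1/2) × 7.820 = 3.910 mol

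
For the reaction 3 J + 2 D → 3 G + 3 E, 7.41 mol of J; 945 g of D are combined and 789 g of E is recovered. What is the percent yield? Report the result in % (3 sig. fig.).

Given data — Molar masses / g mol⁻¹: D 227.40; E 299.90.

n(J) = 7.410 mol
n(D) = 945.0 / 227.40 = 4.156 mol
n/ν for J = 7.410/3 = 2.470
n/ν for D = 4.156/2 = 2.078
Smallest n/ν is D → limiting reagent.
theoretical n(E) = (3/2) × 4.156 = 6.234 mol → 1870 g
% yield = 789 / 1870 × 100 = 42.19 %

42.2 %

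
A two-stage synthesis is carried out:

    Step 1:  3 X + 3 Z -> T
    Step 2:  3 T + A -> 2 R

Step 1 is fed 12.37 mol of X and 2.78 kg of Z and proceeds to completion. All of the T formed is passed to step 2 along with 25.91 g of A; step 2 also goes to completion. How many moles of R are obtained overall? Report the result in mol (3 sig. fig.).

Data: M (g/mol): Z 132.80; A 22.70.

Step 1:
n(X) = 12.37 mol
n(Z) = 2.780×1000 / 132.80 = 20.93 mol
n/ν for X = 12.37/3 = 4.123
n/ν for Z = 20.93/3 = 6.977
Smallest n/ν is X → limiting reagent.
n(T) produced = (1/3) × 12.37 = 4.123 mol
Step 2:
n(T) available = 4.123 mol
n(A) = 25.91 / 22.70 = 1.141 mol
n/ν for T = 4.123/3 = 1.374
n/ν for A = 1.141/1 = 1.141
Smallest n/ν is A → limiting reagent.
n(R) = (2/1) × 1.141 = 2.282 mol

2.28 mol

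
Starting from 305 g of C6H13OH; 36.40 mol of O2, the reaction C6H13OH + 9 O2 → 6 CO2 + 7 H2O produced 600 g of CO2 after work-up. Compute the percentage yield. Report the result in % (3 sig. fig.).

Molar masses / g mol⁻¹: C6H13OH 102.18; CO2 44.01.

n(C6H13OH) = 305.0 / 102.18 = 2.985 mol
n(O2) = 36.40 mol
n/ν for C6H13OH = 2.985/1 = 2.985
n/ν for O2 = 36.40/9 = 4.044
Smallest n/ν is C6H13OH → limiting reagent.
theoretical n(CO2) = (6/1) × 2.985 = 17.91 mol → 788.2 g
% yield = 600 / 788.2 × 100 = 76.12 %

76.1 %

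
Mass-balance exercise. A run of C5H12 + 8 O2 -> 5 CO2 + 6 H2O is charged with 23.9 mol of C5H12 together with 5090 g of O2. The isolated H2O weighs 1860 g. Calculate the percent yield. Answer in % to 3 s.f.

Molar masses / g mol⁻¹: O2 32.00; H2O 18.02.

86.5 %

n(C5H12) = 23.90 mol
n(O2) = 5090 / 32.00 = 159.1 mol
n/ν for C5H12 = 23.90/1 = 23.90
n/ν for O2 = 159.1/8 = 19.89
Smallest n/ν is O2 → limiting reagent.
theoretical n(H2O) = (6/8) × 159.1 = 119.3 mol → 2150 g
% yield = 1860 / 2150 × 100 = 86.51 %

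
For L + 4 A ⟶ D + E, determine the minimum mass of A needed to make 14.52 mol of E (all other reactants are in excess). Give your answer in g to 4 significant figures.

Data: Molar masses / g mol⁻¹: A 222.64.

12930 g

n(E) = 14.52 mol
n(A) = (4/1) × 14.52 = 58.08 mol
mass = 58.08 × 222.64 = 12930 g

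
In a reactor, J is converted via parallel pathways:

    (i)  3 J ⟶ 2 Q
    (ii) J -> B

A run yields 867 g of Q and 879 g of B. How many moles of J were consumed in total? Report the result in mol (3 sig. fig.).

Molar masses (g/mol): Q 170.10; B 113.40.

15.4 mol

n(Q) = 867 / 170.10 = 5.097 mol
n(B) = 879 / 113.40 = 7.751 mol
n(J) via (i) = (3/2)×5.097 = 7.646 mol
n(J) via (ii) = (1/1)×7.751 = 7.751 mol
total n(J) = 7.646 + 7.751 = 15.40 mol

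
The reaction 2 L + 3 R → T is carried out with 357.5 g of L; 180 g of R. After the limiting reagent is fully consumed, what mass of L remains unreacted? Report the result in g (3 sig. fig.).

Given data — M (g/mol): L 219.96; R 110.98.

120 g

n(L) = 357.5 / 219.96 = 1.625 mol
n(R) = 180.0 / 110.98 = 1.622 mol
n/ν → L: 0.8125, R: 0.5407; R is limiting.
L consumed = (2/3) × 1.622 = 1.081 mol
L remaining = 1.625 − 1.081 = 0.5440 mol
mass = 0.5440 × 219.96 = 119.7 g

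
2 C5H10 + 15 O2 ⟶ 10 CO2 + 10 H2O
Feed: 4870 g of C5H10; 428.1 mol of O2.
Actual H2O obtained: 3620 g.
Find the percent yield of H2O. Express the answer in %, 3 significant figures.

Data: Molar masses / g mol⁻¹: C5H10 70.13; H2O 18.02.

n(C5H10) = 4870 / 70.13 = 69.44 mol
n(O2) = 428.1 mol
n/ν → C5H10: 34.72, O2: 28.54; O2 is limiting.
theoretical n(H2O) = (10/15) × 428.1 = 285.4 mol → 5143 g
% yield = 3620 / 5143 × 100 = 70.39 %

70.4 %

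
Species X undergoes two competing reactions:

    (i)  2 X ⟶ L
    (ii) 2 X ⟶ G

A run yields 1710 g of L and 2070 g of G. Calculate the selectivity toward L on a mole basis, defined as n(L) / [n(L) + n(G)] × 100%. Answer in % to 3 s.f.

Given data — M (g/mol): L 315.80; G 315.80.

45.2 %

n(L) = 1710 / 315.80 = 5.415 mol
n(G) = 2070 / 315.80 = 6.555 mol
selectivity = 5.415/(5.415+6.555) × 100 = 45.24 %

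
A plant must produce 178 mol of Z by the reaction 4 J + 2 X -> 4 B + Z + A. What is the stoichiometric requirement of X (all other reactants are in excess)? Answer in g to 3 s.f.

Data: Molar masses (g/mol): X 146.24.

52100 g

n(Z) = 178.0 mol
n(X) = (2/1) × 178.0 = 356.0 mol
mass = 356.0 × 146.24 = 52060 g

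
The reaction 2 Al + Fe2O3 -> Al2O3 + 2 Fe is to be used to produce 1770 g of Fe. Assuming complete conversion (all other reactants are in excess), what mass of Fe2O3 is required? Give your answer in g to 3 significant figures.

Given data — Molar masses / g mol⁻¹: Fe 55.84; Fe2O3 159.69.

2530 g

n(Fe) = 1770 / 55.84 = 31.70 mol
n(Fe2O3) = (1/2) × 31.70 = 15.85 mol
mass = 15.85 × 159.69 = 2531 g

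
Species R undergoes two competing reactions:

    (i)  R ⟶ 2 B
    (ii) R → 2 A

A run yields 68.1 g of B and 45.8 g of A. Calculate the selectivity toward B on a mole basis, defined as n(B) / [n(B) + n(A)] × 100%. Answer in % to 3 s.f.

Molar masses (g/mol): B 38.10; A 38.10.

n(B) = 68.1 / 38.10 = 1.787 mol
n(A) = 45.8 / 38.10 = 1.202 mol
selectivity = 1.787/(1.787+1.202) × 100 = 59.79 %

59.8 %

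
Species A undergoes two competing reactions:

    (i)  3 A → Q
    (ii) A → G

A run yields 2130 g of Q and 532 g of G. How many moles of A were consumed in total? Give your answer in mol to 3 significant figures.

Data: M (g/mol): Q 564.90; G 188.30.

14.1 mol

n(Q) = 2130 / 564.90 = 3.771 mol
n(G) = 532 / 188.30 = 2.825 mol
n(A) via (i) = (3/1)×3.771 = 11.31 mol
n(A) via (ii) = (1/1)×2.825 = 2.825 mol
total n(A) = 11.31 + 2.825 = 14.14 mol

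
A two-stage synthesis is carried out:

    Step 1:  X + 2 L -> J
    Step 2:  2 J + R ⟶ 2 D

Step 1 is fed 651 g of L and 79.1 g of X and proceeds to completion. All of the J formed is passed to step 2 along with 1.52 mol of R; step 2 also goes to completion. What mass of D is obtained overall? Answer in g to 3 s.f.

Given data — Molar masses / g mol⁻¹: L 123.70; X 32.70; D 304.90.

738 g

Step 1:
n(L) = 651.0 / 123.70 = 5.263 mol
n(X) = 79.10 / 32.70 = 2.419 mol
n/ν for L = 5.263/2 = 2.632
n/ν for X = 2.419/1 = 2.419
Smallest n/ν is X → limiting reagent.
n(J) produced = (1/1) × 2.419 = 2.419 mol
Step 2:
n(J) available = 2.419 mol
n(R) = 1.520 mol
n/ν for J = 2.419/2 = 1.210
n/ν for R = 1.520/1 = 1.520
Smallest n/ν is J → limiting reagent.
n(D) = (2/2) × 2.419 = 2.419 mol
mass = 2.419 × 304.90 = 737.6 g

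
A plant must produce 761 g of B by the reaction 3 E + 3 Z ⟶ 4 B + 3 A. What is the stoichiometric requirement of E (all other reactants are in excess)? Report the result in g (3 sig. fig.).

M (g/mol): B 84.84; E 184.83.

n(B) = 761 / 84.84 = 8.970 mol
n(E) = (3/4) × 8.970 = 6.728 mol
mass = 6.728 × 184.83 = 1244 g

1240 g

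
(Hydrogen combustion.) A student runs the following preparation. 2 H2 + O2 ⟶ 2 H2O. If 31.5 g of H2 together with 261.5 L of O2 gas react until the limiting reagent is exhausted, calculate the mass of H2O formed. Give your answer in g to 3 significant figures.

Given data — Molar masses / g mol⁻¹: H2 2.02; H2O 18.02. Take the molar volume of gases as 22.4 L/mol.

281 g

n(H2) = 31.50 / 2.02 = 15.59 mol
n(O2) = 261.5 / 22.4 = 11.67 mol
n/ν for H2 = 15.59/2 = 7.795
n/ν for O2 = 11.67/1 = 11.67
Smallest n/ν is H2 → limiting reagent.
n(H2O) = (2/2) × 15.59 = 15.59 mol
mass = 15.59 × 18.02 = 280.9 g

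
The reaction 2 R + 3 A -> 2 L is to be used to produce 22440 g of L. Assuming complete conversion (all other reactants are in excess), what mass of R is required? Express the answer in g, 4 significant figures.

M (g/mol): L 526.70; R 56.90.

2424 g

n(L) = 22440 / 526.70 = 42.60 mol
n(R) = (2/2) × 42.60 = 42.60 mol
mass = 42.60 × 56.90 = 2424 g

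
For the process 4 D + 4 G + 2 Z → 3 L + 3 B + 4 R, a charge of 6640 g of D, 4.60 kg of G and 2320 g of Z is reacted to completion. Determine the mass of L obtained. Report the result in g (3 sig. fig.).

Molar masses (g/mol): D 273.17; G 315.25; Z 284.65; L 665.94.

7290 g

n(D) = 6640 / 273.17 = 24.31 mol
n(G) = 4.600×1000 / 315.25 = 14.59 mol
n(Z) = 2320 / 284.65 = 8.150 mol
n/ν for D = 24.31/4 = 6.078
n/ν for G = 14.59/4 = 3.648
n/ν for Z = 8.150/2 = 4.075
Smallest n/ν is G → limiting reagent.
n(L) = (3/4) × 14.59 = 10.94 mol
mass = 10.94 × 665.94 = 7285 g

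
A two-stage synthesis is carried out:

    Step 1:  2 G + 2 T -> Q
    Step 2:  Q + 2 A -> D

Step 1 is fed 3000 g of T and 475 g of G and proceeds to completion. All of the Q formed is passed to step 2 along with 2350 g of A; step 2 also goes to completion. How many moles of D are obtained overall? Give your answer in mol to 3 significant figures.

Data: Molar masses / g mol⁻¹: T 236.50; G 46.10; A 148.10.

5.15 mol

Step 1:
n(T) = 3000 / 236.50 = 12.68 mol
n(G) = 475.0 / 46.10 = 10.30 mol
n/ν → T: 6.340, G: 5.150; G is limiting.
n(Q) produced = (1/2) × 10.30 = 5.150 mol
Step 2:
n(Q) available = 5.150 mol
n(A) = 2350 / 148.10 = 15.87 mol
n/ν → Q: 5.150, A: 7.935; Q is limiting.
n(D) = (1/1) × 5.150 = 5.150 mol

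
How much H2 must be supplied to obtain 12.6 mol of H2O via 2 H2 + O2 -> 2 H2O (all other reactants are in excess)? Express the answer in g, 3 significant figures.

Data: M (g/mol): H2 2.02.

n(H2O) = 12.60 mol
n(H2) = (2/2) × 12.60 = 12.60 mol
mass = 12.60 × 2.02 = 25.45 g

25.5 g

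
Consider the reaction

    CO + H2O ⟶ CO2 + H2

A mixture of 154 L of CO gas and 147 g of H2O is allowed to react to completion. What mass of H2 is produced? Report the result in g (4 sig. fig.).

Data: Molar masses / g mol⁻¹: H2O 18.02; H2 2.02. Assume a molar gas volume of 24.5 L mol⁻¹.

12.70 g

n(CO) = 154.0 / 24.5 = 6.286 mol
n(H2O) = 147.0 / 18.02 = 8.158 mol
n/ν → CO: 6.286, H2O: 8.158; CO is limiting.
n(H2) = (1/1) × 6.286 = 6.286 mol
mass = 6.286 × 2.02 = 12.70 g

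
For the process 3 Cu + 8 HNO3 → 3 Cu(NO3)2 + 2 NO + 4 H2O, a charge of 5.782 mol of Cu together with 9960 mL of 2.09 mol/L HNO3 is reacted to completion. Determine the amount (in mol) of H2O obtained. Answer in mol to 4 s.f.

n(Cu) = 5.782 mol
n(HNO3) = 2.09 × 9960/1000 = 20.82 mol
n/ν for Cu = 5.782/3 = 1.927
n/ν for HNO3 = 20.82/8 = 2.603
Smallest n/ν is Cu → limiting reagent.
n(H2O) = (4/3) × 5.782 = 7.709 mol

7.709 mol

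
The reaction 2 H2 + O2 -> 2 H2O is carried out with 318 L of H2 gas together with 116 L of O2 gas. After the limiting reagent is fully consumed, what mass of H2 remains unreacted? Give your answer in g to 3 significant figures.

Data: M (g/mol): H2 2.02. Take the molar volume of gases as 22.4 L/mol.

n(H2) = 318.0 / 22.4 = 14.20 mol
n(O2) = 116.0 / 22.4 = 5.179 mol
n/ν for H2 = 14.20/2 = 7.100
n/ν for O2 = 5.179/1 = 5.179
Smallest n/ν is O2 → limiting reagent.
H2 consumed = (2/1) × 5.179 = 10.36 mol
H2 remaining = 14.20 − 10.36 = 3.840 mol
mass = 3.840 × 2.02 = 7.757 g

7.76 g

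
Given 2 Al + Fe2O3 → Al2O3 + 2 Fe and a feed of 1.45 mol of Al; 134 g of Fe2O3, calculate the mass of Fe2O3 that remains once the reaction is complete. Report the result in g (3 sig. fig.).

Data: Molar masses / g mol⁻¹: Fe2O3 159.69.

n(Al) = 1.450 mol
n(Fe2O3) = 134.0 / 159.69 = 0.8391 mol
n/ν for Al = 1.450/2 = 0.7250
n/ν for Fe2O3 = 0.8391/1 = 0.8391
Smallest n/ν is Al → limiting reagent.
Fe2O3 consumed = (1/2) × 1.450 = 0.7250 mol
Fe2O3 remaining = 0.8391 − 0.7250 = 0.1141 mol
mass = 0.1141 × 159.69 = 18.22 g

18.2 g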